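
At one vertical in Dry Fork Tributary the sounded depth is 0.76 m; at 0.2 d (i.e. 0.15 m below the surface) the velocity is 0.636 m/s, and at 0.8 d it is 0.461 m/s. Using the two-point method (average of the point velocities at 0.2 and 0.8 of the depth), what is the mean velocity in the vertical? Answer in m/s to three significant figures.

0.549 m/s

v̄ = (0.636 + 0.461) / 2 = 0.5485 m/s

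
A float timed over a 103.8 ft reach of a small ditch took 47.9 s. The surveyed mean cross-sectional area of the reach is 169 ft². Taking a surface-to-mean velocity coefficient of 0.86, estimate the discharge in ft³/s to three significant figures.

315 ft³/s

v_surface = L / t̄ = 103.8 / 47.9 = 2.167 ft/s
v_mean = 0.86 × 2.167 = 1.864 ft/s
Q = A × v_mean = 169 × 1.864 = 315.0 ft³/s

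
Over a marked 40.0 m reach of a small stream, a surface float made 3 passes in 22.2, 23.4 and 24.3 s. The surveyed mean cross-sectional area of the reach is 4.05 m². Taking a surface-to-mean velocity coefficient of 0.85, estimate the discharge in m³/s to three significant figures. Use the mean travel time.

5.91 m³/s

t̄ = (22.2 + 23.4 + 24.3) / 3 = 23.3 s
v_surface = L / t̄ = 40.0 / 23.3 = 1.717 m/s
v_mean = 0.85 × 1.717 = 1.459 m/s
Q = A × v_mean = 4.05 × 1.459 = 5.910 m³/s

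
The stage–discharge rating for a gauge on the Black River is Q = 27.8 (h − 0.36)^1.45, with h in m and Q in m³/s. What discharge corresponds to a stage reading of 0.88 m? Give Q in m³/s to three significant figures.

Q = 27.8 × (0.88 − 0.36)^1.45 = 27.8 × 0.52^1.45 = 10.77 m³/s

10.8 m³/s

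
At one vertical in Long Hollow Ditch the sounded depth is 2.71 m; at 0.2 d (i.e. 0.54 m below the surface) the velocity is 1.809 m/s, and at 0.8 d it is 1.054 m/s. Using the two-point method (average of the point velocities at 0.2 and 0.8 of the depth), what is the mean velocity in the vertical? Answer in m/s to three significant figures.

1.43 m/s

v̄ = (1.809 + 1.054) / 2 = 1.432 m/s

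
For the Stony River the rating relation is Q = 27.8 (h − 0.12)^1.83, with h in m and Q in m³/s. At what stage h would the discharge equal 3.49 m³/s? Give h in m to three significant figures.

h − h₀ = (Q/C)^(1/b) = (3.49/27.8)^(1/1.83) = 0.3218 m
h = 0.12 + 0.3218 = 0.4418 m

0.442 m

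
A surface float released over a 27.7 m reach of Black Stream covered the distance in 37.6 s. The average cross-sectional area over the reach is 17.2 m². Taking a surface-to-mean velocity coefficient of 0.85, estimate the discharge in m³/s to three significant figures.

10.8 m³/s

v_surface = L / t̄ = 27.7 / 37.6 = 0.7367 m/s
v_mean = 0.85 × 0.7367 = 0.6262 m/s
Q = A × v_mean = 17.2 × 0.6262 = 10.77 m³/s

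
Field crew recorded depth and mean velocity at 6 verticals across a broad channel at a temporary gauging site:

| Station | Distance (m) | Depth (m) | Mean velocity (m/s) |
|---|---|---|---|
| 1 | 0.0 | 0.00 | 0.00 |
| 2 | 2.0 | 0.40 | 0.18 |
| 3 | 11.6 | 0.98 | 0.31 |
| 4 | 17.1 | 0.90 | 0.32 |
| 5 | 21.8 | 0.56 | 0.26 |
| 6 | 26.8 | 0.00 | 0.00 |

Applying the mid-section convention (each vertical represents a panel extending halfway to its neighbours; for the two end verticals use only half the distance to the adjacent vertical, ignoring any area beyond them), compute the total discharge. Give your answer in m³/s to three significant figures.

w_2 = (11.6 − 0.0)/2 = 5.8 m; q_2 = 0.18 × 0.40 × 5.8 = 0.4176 m³/s
w_3 = (17.1 − 2.0)/2 = 7.55 m; q_3 = 0.31 × 0.98 × 7.55 = 2.294 m³/s
w_4 = (21.8 − 11.6)/2 = 5.1 m; q_4 = 0.32 × 0.90 × 5.1 = 1.469 m³/s
w_5 = (26.8 − 17.1)/2 = 4.85 m; q_5 = 0.26 × 0.56 × 4.85 = 0.7062 m³/s
Stations 1, 6 contribute zero (depth or velocity is 0).
Q = Σ qᵢ = 4.886 m³/s

4.89 m³/s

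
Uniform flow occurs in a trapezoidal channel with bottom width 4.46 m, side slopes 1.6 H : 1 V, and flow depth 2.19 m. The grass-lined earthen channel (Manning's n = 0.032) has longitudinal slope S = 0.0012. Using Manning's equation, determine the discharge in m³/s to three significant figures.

A = (b + z·y)·y = (4.46 + 1.6×2.19)×2.19 = 17.44 m²
P = b + 2y√(1+z²) = 4.46 + 2×2.19×√(1+1.6²) = 12.72 m
R = A/P = 17.44/12.72 = 1.371 m
Q = (1/n)·A·R^(2/3)·S^(1/2) = (1/0.032) × 17.44 × 1.371^(2/3) × 0.0012^(1/2) = 23.30 m³/s

23.3 m³/s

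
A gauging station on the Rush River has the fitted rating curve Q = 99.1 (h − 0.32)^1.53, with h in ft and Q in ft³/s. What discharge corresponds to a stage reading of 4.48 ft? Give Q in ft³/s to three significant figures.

878 ft³/s

Q = 99.1 × (4.48 − 0.32)^1.53 = 99.1 × 4.16^1.53 = 877.6 ft³/s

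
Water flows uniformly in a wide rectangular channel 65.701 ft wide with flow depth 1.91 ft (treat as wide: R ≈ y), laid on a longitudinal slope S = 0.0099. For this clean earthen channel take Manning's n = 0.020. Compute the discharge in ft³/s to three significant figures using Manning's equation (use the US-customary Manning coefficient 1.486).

1430 ft³/s

A = b·y = 65.701 × 1.91 = 125.5 ft²
Wide channel: R ≈ y = 1.91 ft
Q = (1.486/n)·A·R^(2/3)·S^(1/2) = (1.486/0.020) × 125.5 × 1.910^(2/3) × 0.0099^(1/2) = 1428 ft³/s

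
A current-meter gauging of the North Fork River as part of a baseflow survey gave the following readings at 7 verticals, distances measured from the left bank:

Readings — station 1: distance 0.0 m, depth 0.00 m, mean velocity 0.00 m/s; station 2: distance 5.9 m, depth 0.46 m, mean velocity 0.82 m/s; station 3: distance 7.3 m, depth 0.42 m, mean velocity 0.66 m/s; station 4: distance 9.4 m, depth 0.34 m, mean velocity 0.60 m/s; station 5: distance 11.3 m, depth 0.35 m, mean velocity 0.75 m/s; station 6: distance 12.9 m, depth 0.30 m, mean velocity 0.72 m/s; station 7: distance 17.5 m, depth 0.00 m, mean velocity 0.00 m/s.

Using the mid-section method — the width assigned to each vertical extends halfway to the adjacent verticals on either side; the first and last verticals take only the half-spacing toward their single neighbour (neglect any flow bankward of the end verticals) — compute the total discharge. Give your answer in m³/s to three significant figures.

3.40 m³/s

w_2 = (7.3 − 0.0)/2 = 3.65 m; q_2 = 0.82 × 0.46 × 3.65 = 1.377 m³/s
w_3 = (9.4 − 5.9)/2 = 1.75 m; q_3 = 0.66 × 0.42 × 1.75 = 0.4851 m³/s
w_4 = (11.3 − 7.3)/2 = 2 m; q_4 = 0.60 × 0.34 × 2 = 0.4080 m³/s
w_5 = (12.9 − 9.4)/2 = 1.75 m; q_5 = 0.75 × 0.35 × 1.75 = 0.4594 m³/s
w_6 = (17.5 − 11.3)/2 = 3.1 m; q_6 = 0.72 × 0.30 × 3.1 = 0.6696 m³/s
Stations 1, 7 contribute zero (depth or velocity is 0).
Q = Σ qᵢ = 3.399 m³/s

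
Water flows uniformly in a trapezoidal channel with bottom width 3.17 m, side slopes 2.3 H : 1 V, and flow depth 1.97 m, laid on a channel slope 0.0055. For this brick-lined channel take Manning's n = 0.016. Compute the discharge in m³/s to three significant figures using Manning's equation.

77.7 m³/s

A = (b + z·y)·y = (3.17 + 2.3×1.97)×1.97 = 15.17 m²
P = b + 2y√(1+z²) = 3.17 + 2×1.97×√(1+2.3²) = 13.05 m
R = A/P = 15.17/13.05 = 1.162 m
Q = (1/n)·A·R^(2/3)·S^(1/2) = (1/0.016) × 15.17 × 1.162^(2/3) × 0.0055^(1/2) = 77.74 m³/s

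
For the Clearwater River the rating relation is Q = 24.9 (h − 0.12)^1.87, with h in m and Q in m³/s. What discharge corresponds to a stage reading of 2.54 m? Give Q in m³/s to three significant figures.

130 m³/s

Q = 24.9 × (2.54 − 0.12)^1.87 = 24.9 × 2.42^1.87 = 130.0 m³/s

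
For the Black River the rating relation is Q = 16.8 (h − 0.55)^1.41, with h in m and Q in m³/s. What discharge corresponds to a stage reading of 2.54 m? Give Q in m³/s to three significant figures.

Q = 16.8 × (2.54 − 0.55)^1.41 = 16.8 × 1.99^1.41 = 44.33 m³/s

44.3 m³/s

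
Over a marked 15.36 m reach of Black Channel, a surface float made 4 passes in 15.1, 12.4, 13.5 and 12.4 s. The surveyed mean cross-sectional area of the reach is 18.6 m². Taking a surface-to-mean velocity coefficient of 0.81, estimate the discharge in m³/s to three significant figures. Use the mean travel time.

t̄ = (15.1 + 12.4 + 13.5 + 12.4) / 4 = 13.35 s
v_surface = L / t̄ = 15.36 / 13.35 = 1.151 m/s
v_mean = 0.81 × 1.151 = 0.9320 m/s
Q = A × v_mean = 18.6 × 0.9320 = 17.33 m³/s

17.3 m³/s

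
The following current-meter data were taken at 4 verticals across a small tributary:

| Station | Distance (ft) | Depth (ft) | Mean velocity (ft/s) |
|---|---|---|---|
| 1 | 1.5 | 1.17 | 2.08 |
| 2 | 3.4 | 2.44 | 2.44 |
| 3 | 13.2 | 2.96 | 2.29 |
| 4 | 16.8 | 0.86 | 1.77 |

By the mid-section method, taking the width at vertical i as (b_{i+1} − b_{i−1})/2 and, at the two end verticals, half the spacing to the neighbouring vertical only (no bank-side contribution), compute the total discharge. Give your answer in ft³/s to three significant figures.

85.3 ft³/s

w_1 = (3.4 − 1.5)/2 = 0.95 ft; q_1 = 2.08 × 1.17 × 0.95 = 2.312 ft³/s
w_2 = (13.2 − 1.5)/2 = 5.85 ft; q_2 = 2.44 × 2.44 × 5.85 = 34.83 ft³/s
w_3 = (16.8 − 3.4)/2 = 6.7 ft; q_3 = 2.29 × 2.96 × 6.7 = 45.42 ft³/s
w_4 = (16.8 − 13.2)/2 = 1.8 ft; q_4 = 1.77 × 0.86 × 1.8 = 2.740 ft³/s
Q = Σ qᵢ = 85.30 ft³/s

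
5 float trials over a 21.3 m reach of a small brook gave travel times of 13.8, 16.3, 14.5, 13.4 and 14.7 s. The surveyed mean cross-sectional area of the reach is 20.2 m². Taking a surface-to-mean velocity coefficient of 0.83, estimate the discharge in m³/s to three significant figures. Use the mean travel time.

24.6 m³/s

t̄ = (13.8 + 16.3 + 14.5 + 13.4 + 14.7) / 5 = 14.54 s
v_surface = L / t̄ = 21.3 / 14.54 = 1.465 m/s
v_mean = 0.83 × 1.465 = 1.216 m/s
Q = A × v_mean = 20.2 × 1.216 = 24.56 m³/s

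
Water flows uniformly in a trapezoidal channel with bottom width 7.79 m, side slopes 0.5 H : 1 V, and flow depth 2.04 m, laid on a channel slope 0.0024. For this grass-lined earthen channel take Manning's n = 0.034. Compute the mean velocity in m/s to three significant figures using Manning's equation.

A = (b + z·y)·y = (7.79 + 0.5×2.04)×2.04 = 17.97 m²
P = b + 2y√(1+z²) = 7.79 + 2×2.04×√(1+0.5²) = 12.35 m
R = A/P = 17.97/12.35 = 1.455 m
Q = (1/n)·A·R^(2/3)·S^(1/2) = (1/0.034) × 17.97 × 1.455^(2/3) × 0.0024^(1/2) = 33.25 m³/s
V = Q/A = 33.25/17.97 = 1.850 m/s

1.85 m/s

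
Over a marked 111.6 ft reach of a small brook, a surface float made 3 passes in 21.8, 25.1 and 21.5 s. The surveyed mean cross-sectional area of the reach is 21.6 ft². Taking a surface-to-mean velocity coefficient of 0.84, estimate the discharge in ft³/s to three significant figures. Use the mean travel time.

t̄ = (21.8 + 25.1 + 21.5) / 3 = 22.8 s
v_surface = L / t̄ = 111.6 / 22.8 = 4.895 ft/s
v_mean = 0.84 × 4.895 = 4.112 ft/s
Q = A × v_mean = 21.6 × 4.112 = 88.81 ft³/s

88.8 ft³/s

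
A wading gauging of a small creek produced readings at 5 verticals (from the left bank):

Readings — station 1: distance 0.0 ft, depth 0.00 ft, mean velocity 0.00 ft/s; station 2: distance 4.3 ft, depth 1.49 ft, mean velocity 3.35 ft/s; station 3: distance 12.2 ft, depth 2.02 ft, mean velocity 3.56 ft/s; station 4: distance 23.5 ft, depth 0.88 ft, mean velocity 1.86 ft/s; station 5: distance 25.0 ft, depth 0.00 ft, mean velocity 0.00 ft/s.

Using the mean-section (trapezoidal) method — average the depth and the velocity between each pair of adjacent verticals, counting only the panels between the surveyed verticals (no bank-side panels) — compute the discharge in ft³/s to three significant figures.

98.3 ft³/s

Panel 1-2: Δb = 4.3 ft, d̄ = (0.00+1.49)/2 = 0.745, v̄ = (0.00+3.35)/2 = 1.675 → q = 4.3×0.745×1.675 = 5.366 ft³/s
Panel 2-3: Δb = 7.9 ft, d̄ = (1.49+2.02)/2 = 1.755, v̄ = (3.35+3.56)/2 = 3.455 → q = 7.9×1.755×3.455 = 47.90 ft³/s
Panel 3-4: Δb = 11.3 ft, d̄ = (2.02+0.88)/2 = 1.45, v̄ = (3.56+1.86)/2 = 2.71 → q = 11.3×1.45×2.71 = 44.40 ft³/s
Panel 4-5: Δb = 1.5 ft, d̄ = (0.88+0.00)/2 = 0.44, v̄ = (1.86+0.00)/2 = 0.93 → q = 1.5×0.44×0.93 = 0.6138 ft³/s
Q = Σ q = 98.28 ft³/s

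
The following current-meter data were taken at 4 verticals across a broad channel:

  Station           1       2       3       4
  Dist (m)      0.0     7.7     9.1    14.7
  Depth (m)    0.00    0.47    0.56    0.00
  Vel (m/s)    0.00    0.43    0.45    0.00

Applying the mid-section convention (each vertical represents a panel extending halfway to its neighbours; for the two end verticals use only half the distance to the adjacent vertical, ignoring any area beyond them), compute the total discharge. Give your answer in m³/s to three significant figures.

w_2 = (9.1 − 0.0)/2 = 4.55 m; q_2 = 0.43 × 0.47 × 4.55 = 0.9196 m³/s
w_3 = (14.7 − 7.7)/2 = 3.5 m; q_3 = 0.45 × 0.56 × 3.5 = 0.8820 m³/s
Stations 1, 4 contribute zero (depth or velocity is 0).
Q = Σ qᵢ = 1.802 m³/s

1.80 m³/s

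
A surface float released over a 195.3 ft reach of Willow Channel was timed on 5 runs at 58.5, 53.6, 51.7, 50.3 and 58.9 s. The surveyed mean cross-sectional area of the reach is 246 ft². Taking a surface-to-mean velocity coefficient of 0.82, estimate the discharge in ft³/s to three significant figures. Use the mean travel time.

722 ft³/s

t̄ = (58.5 + 53.6 + 51.7 + 50.3 + 58.9) / 5 = 54.6 s
v_surface = L / t̄ = 195.3 / 54.6 = 3.577 ft/s
v_mean = 0.82 × 3.577 = 2.933 ft/s
Q = A × v_mean = 246 × 2.933 = 721.5 ft³/s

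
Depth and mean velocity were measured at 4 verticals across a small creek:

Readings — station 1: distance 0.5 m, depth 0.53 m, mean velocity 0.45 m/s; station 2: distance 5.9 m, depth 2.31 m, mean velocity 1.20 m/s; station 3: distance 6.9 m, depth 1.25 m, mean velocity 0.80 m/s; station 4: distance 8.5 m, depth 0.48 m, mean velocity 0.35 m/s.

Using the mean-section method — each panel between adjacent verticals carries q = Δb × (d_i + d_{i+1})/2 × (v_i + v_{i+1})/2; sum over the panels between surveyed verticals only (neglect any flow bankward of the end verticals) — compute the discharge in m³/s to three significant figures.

8.90 m³/s

Panel 1-2: Δb = 5.4 m, d̄ = (0.53+2.31)/2 = 1.42, v̄ = (0.45+1.20)/2 = 0.825 → q = 5.4×1.42×0.825 = 6.326 m³/s
Panel 2-3: Δb = 1 m, d̄ = (2.31+1.25)/2 = 1.78, v̄ = (1.20+0.80)/2 = 1 → q = 1×1.78×1 = 1.780 m³/s
Panel 3-4: Δb = 1.6 m, d̄ = (1.25+0.48)/2 = 0.865, v̄ = (0.80+0.35)/2 = 0.575 → q = 1.6×0.865×0.575 = 0.7958 m³/s
Q = Σ q = 8.902 m³/s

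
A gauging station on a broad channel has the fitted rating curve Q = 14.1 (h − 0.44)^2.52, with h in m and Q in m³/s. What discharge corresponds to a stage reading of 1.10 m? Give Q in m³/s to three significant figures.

Q = 14.1 × (1.10 − 0.44)^2.52 = 14.1 × 0.66^2.52 = 4.948 m³/s

4.95 m³/s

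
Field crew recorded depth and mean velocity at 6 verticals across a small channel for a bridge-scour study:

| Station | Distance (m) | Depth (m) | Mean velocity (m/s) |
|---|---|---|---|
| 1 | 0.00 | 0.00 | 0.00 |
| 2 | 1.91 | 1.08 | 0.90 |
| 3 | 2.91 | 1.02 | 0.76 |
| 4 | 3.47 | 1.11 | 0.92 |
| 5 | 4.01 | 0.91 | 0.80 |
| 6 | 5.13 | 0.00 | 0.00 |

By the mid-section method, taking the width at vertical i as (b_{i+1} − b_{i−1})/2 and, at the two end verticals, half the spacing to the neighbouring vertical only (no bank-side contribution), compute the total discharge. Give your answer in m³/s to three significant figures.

w_2 = (2.91 − 0.00)/2 = 1.455 m; q_2 = 0.90 × 1.08 × 1.455 = 1.414 m³/s
w_3 = (3.47 − 1.91)/2 = 0.78 m; q_3 = 0.76 × 1.02 × 0.78 = 0.6047 m³/s
w_4 = (4.01 − 2.91)/2 = 0.55 m; q_4 = 0.92 × 1.11 × 0.55 = 0.5617 m³/s
w_5 = (5.13 − 3.47)/2 = 0.83 m; q_5 = 0.80 × 0.91 × 0.83 = 0.6042 m³/s
Stations 1, 6 contribute zero (depth or velocity is 0).
Q = Σ qᵢ = 3.185 m³/s

3.18 m³/s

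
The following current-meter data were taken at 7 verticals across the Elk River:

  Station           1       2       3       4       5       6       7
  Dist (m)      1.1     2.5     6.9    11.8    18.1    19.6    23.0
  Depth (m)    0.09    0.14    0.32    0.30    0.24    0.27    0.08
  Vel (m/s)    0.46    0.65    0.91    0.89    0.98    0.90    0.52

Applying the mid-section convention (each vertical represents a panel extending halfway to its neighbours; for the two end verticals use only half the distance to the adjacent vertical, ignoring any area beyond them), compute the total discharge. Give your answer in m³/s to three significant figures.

w_1 = (2.5 − 1.1)/2 = 0.7 m; q_1 = 0.46 × 0.09 × 0.7 = 0.02898 m³/s
w_2 = (6.9 − 1.1)/2 = 2.9 m; q_2 = 0.65 × 0.14 × 2.9 = 0.2639 m³/s
w_3 = (11.8 − 2.5)/2 = 4.65 m; q_3 = 0.91 × 0.32 × 4.65 = 1.354 m³/s
w_4 = (18.1 − 6.9)/2 = 5.6 m; q_4 = 0.89 × 0.30 × 5.6 = 1.495 m³/s
w_5 = (19.6 − 11.8)/2 = 3.9 m; q_5 = 0.98 × 0.24 × 3.9 = 0.9173 m³/s
w_6 = (23.0 − 18.1)/2 = 2.45 m; q_6 = 0.90 × 0.27 × 2.45 = 0.5954 m³/s
w_7 = (23.0 − 19.6)/2 = 1.7 m; q_7 = 0.52 × 0.08 × 1.7 = 0.07072 m³/s
Q = Σ qᵢ = 4.726 m³/s

4.73 m³/s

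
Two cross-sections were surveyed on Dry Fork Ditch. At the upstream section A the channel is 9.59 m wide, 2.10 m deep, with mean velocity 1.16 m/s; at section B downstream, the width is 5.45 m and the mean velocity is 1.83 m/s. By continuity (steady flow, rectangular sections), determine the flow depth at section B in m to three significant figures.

2.34 m

Q = A₁V₁ = (9.59×2.10) × 1.16 = 23.36 m³/s
d₂ = Q/(b₂ V₂) = 23.36/(5.45×1.83) = 2.342 m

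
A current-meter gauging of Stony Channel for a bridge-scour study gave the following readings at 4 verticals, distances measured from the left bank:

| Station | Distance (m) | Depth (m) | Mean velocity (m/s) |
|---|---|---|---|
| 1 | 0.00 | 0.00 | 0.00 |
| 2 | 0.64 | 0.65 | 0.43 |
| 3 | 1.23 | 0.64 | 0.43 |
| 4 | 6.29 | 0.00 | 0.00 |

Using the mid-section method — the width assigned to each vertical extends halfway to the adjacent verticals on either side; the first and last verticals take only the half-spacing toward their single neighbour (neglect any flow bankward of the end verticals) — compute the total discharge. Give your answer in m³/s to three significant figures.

0.949 m³/s

w_2 = (1.23 − 0.00)/2 = 0.615 m; q_2 = 0.43 × 0.65 × 0.615 = 0.1719 m³/s
w_3 = (6.29 − 0.64)/2 = 2.825 m; q_3 = 0.43 × 0.64 × 2.825 = 0.7774 m³/s
Stations 1, 4 contribute zero (depth or velocity is 0).
Q = Σ qᵢ = 0.9493 m³/s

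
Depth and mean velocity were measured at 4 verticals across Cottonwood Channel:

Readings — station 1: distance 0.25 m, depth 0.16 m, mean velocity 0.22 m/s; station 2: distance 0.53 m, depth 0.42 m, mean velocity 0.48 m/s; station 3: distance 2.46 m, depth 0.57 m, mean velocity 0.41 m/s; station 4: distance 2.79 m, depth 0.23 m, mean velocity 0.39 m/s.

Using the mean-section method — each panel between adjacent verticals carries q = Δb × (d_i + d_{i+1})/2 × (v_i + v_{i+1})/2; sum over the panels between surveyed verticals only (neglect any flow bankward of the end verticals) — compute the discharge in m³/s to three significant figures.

Panel 1-2: Δb = 0.28 m, d̄ = (0.16+0.42)/2 = 0.29, v̄ = (0.22+0.48)/2 = 0.35 → q = 0.28×0.29×0.35 = 0.02842 m³/s
Panel 2-3: Δb = 1.93 m, d̄ = (0.42+0.57)/2 = 0.495, v̄ = (0.48+0.41)/2 = 0.445 → q = 1.93×0.495×0.445 = 0.4251 m³/s
Panel 3-4: Δb = 0.33 m, d̄ = (0.57+0.23)/2 = 0.4, v̄ = (0.41+0.39)/2 = 0.4 → q = 0.33×0.4×0.4 = 0.05280 m³/s
Q = Σ q = 0.5064 m³/s

0.506 m³/s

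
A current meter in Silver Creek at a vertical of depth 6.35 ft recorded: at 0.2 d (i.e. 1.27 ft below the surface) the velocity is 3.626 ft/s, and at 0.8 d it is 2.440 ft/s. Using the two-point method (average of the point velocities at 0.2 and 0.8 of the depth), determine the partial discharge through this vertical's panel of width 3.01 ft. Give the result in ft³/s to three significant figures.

58.0 ft³/s

v̄ = (3.626 + 2.440) / 2 = 3.033 ft/s
q = v̄ × d × w = 3.033 × 6.35 × 3.01 = 57.97 ft³/s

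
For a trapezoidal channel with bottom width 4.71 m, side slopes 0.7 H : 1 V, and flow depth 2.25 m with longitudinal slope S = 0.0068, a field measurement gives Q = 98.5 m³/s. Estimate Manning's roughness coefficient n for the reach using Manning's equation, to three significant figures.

A = (b + z·y)·y = (4.71 + 0.7×2.25)×2.25 = 14.14 m²
P = b + 2y√(1+z²) = 4.71 + 2×2.25×√(1+0.7²) = 10.20 m
R = A/P = 14.14/10.20 = 1.386 m
n = (1/Q)·A·R^(2/3)·S^(1/2) = (1/98.5) × 14.14 × 1.243 × 0.08246 = 0.01472

0.0147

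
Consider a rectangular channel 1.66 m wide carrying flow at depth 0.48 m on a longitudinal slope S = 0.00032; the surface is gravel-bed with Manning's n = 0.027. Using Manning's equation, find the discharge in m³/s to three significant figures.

0.239 m³/s

A = b·y = 1.66 × 0.48 = 0.7968 m²
P = b + 2y = 1.66 + 2×0.48 = 2.620 m
R = A/P = 0.7968/2.620 = 0.3041 m
Q = (1/n)·A·R^(2/3)·S^(1/2) = (1/0.027) × 0.7968 × 0.3041^(2/3) × 0.00032^(1/2) = 0.2387 m³/s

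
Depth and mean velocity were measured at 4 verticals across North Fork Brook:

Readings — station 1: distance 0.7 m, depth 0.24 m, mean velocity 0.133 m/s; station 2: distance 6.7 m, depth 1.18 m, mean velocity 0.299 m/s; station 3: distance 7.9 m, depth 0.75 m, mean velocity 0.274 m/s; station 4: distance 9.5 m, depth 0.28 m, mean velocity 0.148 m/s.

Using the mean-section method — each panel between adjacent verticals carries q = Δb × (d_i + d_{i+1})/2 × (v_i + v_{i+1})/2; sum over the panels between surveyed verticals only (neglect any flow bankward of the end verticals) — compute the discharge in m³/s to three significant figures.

1.43 m³/s

Panel 1-2: Δb = 6 m, d̄ = (0.24+1.18)/2 = 0.71, v̄ = (0.133+0.299)/2 = 0.216 → q = 6×0.71×0.216 = 0.9202 m³/s
Panel 2-3: Δb = 1.2 m, d̄ = (1.18+0.75)/2 = 0.965, v̄ = (0.299+0.274)/2 = 0.2865 → q = 1.2×0.965×0.2865 = 0.3318 m³/s
Panel 3-4: Δb = 1.6 m, d̄ = (0.75+0.28)/2 = 0.515, v̄ = (0.274+0.148)/2 = 0.211 → q = 1.6×0.515×0.211 = 0.1739 m³/s
Q = Σ q = 1.426 m³/s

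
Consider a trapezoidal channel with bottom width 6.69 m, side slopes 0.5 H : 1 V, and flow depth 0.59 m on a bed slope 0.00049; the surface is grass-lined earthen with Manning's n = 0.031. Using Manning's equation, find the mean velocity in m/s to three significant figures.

0.459 m/s

A = (b + z·y)·y = (6.69 + 0.5×0.59)×0.59 = 4.121 m²
P = b + 2y√(1+z²) = 6.69 + 2×0.59×√(1+0.5²) = 8.009 m
R = A/P = 4.121/8.009 = 0.5145 m
Q = (1/n)·A·R^(2/3)·S^(1/2) = (1/0.031) × 4.121 × 0.5145^(2/3) × 0.00049^(1/2) = 1.890 m³/s
V = Q/A = 1.890/4.121 = 0.4585 m/s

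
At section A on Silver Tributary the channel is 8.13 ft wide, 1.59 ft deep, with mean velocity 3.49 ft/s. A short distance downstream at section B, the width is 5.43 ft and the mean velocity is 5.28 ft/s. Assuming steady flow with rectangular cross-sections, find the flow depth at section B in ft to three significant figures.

1.57 ft

Q = A₁V₁ = (8.13×1.59) × 3.49 = 45.11 ft³/s
d₂ = Q/(b₂ V₂) = 45.11/(5.43×5.28) = 1.574 ft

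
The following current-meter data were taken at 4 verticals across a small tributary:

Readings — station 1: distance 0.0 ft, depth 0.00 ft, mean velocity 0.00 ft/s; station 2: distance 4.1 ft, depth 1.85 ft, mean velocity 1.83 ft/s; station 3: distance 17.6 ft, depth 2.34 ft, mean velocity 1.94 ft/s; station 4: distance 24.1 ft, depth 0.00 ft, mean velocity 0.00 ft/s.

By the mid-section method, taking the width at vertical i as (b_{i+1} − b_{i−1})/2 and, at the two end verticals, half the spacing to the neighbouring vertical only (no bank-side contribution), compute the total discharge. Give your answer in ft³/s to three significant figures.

75.2 ft³/s

w_2 = (17.6 − 0.0)/2 = 8.8 ft; q_2 = 1.83 × 1.85 × 8.8 = 29.79 ft³/s
w_3 = (24.1 − 4.1)/2 = 10 ft; q_3 = 1.94 × 2.34 × 10 = 45.40 ft³/s
Stations 1, 4 contribute zero (depth or velocity is 0).
Q = Σ qᵢ = 75.19 ft³/s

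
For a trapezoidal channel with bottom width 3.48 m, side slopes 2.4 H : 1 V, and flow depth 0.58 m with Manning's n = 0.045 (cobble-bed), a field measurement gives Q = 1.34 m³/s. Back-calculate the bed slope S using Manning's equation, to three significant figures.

A = (b + z·y)·y = (3.48 + 2.4×0.58)×0.58 = 2.826 m²
P = b + 2y√(1+z²) = 3.48 + 2×0.58×√(1+2.4²) = 6.496 m
R = A/P = 2.826/6.496 = 0.4350 m
S = (Q·n / (1·A·R^(2/3)))² = (1.34×0.045 / (1×2.826×0.5741))² = 0.001382

0.00138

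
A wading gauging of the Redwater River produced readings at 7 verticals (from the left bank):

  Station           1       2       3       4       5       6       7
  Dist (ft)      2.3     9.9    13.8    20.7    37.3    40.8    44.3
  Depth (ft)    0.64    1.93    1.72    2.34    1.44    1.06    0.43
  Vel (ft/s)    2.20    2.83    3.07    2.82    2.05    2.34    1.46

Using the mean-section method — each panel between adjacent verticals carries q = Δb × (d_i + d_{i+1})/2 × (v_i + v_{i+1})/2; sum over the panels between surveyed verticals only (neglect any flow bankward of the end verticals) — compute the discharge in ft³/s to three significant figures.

178 ft³/s

Panel 1-2: Δb = 7.6 ft, d̄ = (0.64+1.93)/2 = 1.285, v̄ = (2.20+2.83)/2 = 2.515 → q = 7.6×1.285×2.515 = 24.56 ft³/s
Panel 2-3: Δb = 3.9 ft, d̄ = (1.93+1.72)/2 = 1.825, v̄ = (2.83+3.07)/2 = 2.95 → q = 3.9×1.825×2.95 = 21.00 ft³/s
Panel 3-4: Δb = 6.9 ft, d̄ = (1.72+2.34)/2 = 2.03, v̄ = (3.07+2.82)/2 = 2.945 → q = 6.9×2.03×2.945 = 41.25 ft³/s
Panel 4-5: Δb = 16.6 ft, d̄ = (2.34+1.44)/2 = 1.89, v̄ = (2.82+2.05)/2 = 2.435 → q = 16.6×1.89×2.435 = 76.40 ft³/s
Panel 5-6: Δb = 3.5 ft, d̄ = (1.44+1.06)/2 = 1.25, v̄ = (2.05+2.34)/2 = 2.195 → q = 3.5×1.25×2.195 = 9.603 ft³/s
Panel 6-7: Δb = 3.5 ft, d̄ = (1.06+0.43)/2 = 0.745, v̄ = (2.34+1.46)/2 = 1.9 → q = 3.5×0.745×1.9 = 4.954 ft³/s
Q = Σ q = 177.8 ft³/s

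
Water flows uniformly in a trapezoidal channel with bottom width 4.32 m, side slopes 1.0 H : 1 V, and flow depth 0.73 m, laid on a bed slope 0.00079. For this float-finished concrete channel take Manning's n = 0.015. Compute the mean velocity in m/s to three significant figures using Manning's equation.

1.30 m/s

A = (b + z·y)·y = (4.32 + 1.0×0.73)×0.73 = 3.687 m²
P = b + 2y√(1+z²) = 4.32 + 2×0.73×√(1+1.0²) = 6.385 m
R = A/P = 3.687/6.385 = 0.5774 m
Q = (1/n)·A·R^(2/3)·S^(1/2) = (1/0.015) × 3.687 × 0.5774^(2/3) × 0.00079^(1/2) = 4.790 m³/s
V = Q/A = 4.790/3.687 = 1.299 m/s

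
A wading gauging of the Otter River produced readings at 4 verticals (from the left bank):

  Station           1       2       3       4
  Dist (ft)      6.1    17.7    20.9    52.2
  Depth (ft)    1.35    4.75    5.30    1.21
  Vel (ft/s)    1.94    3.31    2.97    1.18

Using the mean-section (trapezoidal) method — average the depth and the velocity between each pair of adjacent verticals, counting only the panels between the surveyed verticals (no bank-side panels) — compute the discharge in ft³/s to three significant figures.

Panel 1-2: Δb = 11.6 ft, d̄ = (1.35+4.75)/2 = 3.05, v̄ = (1.94+3.31)/2 = 2.625 → q = 11.6×3.05×2.625 = 92.87 ft³/s
Panel 2-3: Δb = 3.2 ft, d̄ = (4.75+5.30)/2 = 5.025, v̄ = (3.31+2.97)/2 = 3.14 → q = 3.2×5.025×3.14 = 50.49 ft³/s
Panel 3-4: Δb = 31.3 ft, d̄ = (5.30+1.21)/2 = 3.255, v̄ = (2.97+1.18)/2 = 2.075 → q = 31.3×3.255×2.075 = 211.4 ft³/s
Q = Σ q = 354.8 ft³/s

355 ft³/s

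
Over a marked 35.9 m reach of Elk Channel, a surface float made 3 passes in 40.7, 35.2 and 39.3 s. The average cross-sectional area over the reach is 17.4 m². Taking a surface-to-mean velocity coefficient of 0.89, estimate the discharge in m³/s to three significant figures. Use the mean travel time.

14.5 m³/s

t̄ = (40.7 + 35.2 + 39.3) / 3 = 38.4 s
v_surface = L / t̄ = 35.9 / 38.4 = 0.9349 m/s
v_mean = 0.89 × 0.9349 = 0.8321 m/s
Q = A × v_mean = 17.4 × 0.8321 = 14.48 m³/s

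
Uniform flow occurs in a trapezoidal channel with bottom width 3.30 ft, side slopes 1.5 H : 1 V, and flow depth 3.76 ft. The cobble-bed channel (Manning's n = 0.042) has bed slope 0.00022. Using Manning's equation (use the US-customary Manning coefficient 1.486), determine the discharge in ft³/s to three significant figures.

A = (b + z·y)·y = (3.30 + 1.5×3.76)×3.76 = 33.61 ft²
P = b + 2y√(1+z²) = 3.30 + 2×3.76×√(1+1.5²) = 16.86 ft
R = A/P = 33.61/16.86 = 1.994 ft
Q = (1.486/n)·A·R^(2/3)·S^(1/2) = (1.486/0.042) × 33.61 × 1.994^(2/3) × 0.00022^(1/2) = 27.95 ft³/s

27.9 ft³/s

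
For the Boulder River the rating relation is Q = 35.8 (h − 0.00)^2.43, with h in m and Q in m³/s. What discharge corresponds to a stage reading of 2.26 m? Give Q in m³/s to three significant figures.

260 m³/s

Q = 35.8 × (2.26 − 0.00)^2.43 = 35.8 × 2.26^2.43 = 259.6 m³/s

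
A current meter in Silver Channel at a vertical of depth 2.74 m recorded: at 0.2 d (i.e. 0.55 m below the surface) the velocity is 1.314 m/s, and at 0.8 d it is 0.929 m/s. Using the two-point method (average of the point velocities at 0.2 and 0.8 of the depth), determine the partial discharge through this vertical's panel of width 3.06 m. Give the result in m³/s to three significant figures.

9.40 m³/s

v̄ = (1.314 + 0.929) / 2 = 1.122 m/s
q = v̄ × d × w = 1.122 × 2.74 × 3.06 = 9.403 m³/s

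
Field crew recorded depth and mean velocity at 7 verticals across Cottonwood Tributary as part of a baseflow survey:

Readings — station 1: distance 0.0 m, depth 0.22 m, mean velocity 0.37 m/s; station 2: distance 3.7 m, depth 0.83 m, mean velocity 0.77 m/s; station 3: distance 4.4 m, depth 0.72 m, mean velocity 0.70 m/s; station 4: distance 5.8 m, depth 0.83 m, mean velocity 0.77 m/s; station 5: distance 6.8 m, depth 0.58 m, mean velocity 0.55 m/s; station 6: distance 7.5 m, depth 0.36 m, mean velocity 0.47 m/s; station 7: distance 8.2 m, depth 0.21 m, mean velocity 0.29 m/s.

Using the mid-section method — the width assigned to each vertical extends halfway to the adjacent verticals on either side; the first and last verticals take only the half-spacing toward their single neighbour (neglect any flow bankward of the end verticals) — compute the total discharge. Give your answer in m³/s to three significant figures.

3.26 m³/s

w_1 = (3.7 − 0.0)/2 = 1.85 m; q_1 = 0.37 × 0.22 × 1.85 = 0.1506 m³/s
w_2 = (4.4 − 0.0)/2 = 2.2 m; q_2 = 0.77 × 0.83 × 2.2 = 1.406 m³/s
w_3 = (5.8 − 3.7)/2 = 1.05 m; q_3 = 0.70 × 0.72 × 1.05 = 0.5292 m³/s
w_4 = (6.8 − 4.4)/2 = 1.2 m; q_4 = 0.77 × 0.83 × 1.2 = 0.7669 m³/s
w_5 = (7.5 − 5.8)/2 = 0.85 m; q_5 = 0.55 × 0.58 × 0.85 = 0.2712 m³/s
w_6 = (8.2 − 6.8)/2 = 0.7 m; q_6 = 0.47 × 0.36 × 0.7 = 0.1184 m³/s
w_7 = (8.2 − 7.5)/2 = 0.35 m; q_7 = 0.29 × 0.21 × 0.35 = 0.02132 m³/s
Q = Σ qᵢ = 3.264 m³/s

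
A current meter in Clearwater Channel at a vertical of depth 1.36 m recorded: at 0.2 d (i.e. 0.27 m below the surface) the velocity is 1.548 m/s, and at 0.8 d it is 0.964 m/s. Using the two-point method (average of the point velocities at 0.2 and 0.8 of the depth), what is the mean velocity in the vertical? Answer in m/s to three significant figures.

v̄ = (1.548 + 0.964) / 2 = 1.256 m/s

1.26 m/s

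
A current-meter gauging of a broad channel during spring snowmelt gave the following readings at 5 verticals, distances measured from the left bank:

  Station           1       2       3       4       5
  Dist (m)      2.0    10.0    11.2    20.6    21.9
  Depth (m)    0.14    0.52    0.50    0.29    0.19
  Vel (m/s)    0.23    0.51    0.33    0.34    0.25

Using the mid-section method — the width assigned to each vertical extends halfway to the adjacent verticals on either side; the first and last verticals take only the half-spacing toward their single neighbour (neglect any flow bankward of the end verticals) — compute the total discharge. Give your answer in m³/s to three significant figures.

w_1 = (10.0 − 2.0)/2 = 4 m; q_1 = 0.23 × 0.14 × 4 = 0.1288 m³/s
w_2 = (11.2 − 2.0)/2 = 4.6 m; q_2 = 0.51 × 0.52 × 4.6 = 1.220 m³/s
w_3 = (20.6 − 10.0)/2 = 5.3 m; q_3 = 0.33 × 0.50 × 5.3 = 0.8745 m³/s
w_4 = (21.9 − 11.2)/2 = 5.35 m; q_4 = 0.34 × 0.29 × 5.35 = 0.5275 m³/s
w_5 = (21.9 − 20.6)/2 = 0.65 m; q_5 = 0.25 × 0.19 × 0.65 = 0.03088 m³/s
Q = Σ qᵢ = 2.782 m³/s

2.78 m³/s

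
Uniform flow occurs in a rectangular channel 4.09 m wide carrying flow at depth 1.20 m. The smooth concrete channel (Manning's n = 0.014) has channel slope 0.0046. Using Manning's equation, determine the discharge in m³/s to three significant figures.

19.7 m³/s

A = b·y = 4.09 × 1.20 = 4.908 m²
P = b + 2y = 4.09 + 2×1.20 = 6.490 m
R = A/P = 4.908/6.490 = 0.7562 m
Q = (1/n)·A·R^(2/3)·S^(1/2) = (1/0.014) × 4.908 × 0.7562^(2/3) × 0.0046^(1/2) = 19.74 m³/s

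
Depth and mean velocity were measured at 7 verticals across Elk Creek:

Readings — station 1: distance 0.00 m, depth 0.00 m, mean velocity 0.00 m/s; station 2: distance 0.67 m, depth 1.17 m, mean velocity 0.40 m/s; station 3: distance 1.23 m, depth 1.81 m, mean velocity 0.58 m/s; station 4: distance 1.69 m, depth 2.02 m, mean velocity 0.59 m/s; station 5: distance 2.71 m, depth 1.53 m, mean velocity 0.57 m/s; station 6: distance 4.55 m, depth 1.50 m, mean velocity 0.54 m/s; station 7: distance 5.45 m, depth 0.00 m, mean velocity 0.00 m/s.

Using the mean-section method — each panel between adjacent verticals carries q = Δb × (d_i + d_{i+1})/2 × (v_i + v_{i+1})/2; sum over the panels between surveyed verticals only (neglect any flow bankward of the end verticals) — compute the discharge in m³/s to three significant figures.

3.78 m³/s

Panel 1-2: Δb = 0.67 m, d̄ = (0.00+1.17)/2 = 0.585, v̄ = (0.00+0.40)/2 = 0.2 → q = 0.67×0.585×0.2 = 0.07839 m³/s
Panel 2-3: Δb = 0.56 m, d̄ = (1.17+1.81)/2 = 1.49, v̄ = (0.40+0.58)/2 = 0.49 → q = 0.56×1.49×0.49 = 0.4089 m³/s
Panel 3-4: Δb = 0.46 m, d̄ = (1.81+2.02)/2 = 1.915, v̄ = (0.58+0.59)/2 = 0.585 → q = 0.46×1.915×0.585 = 0.5153 m³/s
Panel 4-5: Δb = 1.02 m, d̄ = (2.02+1.53)/2 = 1.775, v̄ = (0.59+0.57)/2 = 0.58 → q = 1.02×1.775×0.58 = 1.050 m³/s
Panel 5-6: Δb = 1.84 m, d̄ = (1.53+1.50)/2 = 1.515, v̄ = (0.57+0.54)/2 = 0.555 → q = 1.84×1.515×0.555 = 1.547 m³/s
Panel 6-7: Δb = 0.9 m, d̄ = (1.50+0.00)/2 = 0.75, v̄ = (0.54+0.00)/2 = 0.27 → q = 0.9×0.75×0.27 = 0.1823 m³/s
Q = Σ q = 3.782 m³/s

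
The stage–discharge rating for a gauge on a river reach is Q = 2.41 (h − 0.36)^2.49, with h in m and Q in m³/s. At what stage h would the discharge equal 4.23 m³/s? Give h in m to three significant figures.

1.61 m

h − h₀ = (Q/C)^(1/b) = (4.23/2.41)^(1/2.49) = 1.253 m
h = 0.36 + 1.253 = 1.613 m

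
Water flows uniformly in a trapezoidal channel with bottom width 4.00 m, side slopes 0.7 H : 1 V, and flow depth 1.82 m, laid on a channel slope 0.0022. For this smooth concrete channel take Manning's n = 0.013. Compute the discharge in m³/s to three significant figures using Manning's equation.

37.7 m³/s

A = (b + z·y)·y = (4.00 + 0.7×1.82)×1.82 = 9.599 m²
P = b + 2y√(1+z²) = 4.00 + 2×1.82×√(1+0.7²) = 8.443 m
R = A/P = 9.599/8.443 = 1.137 m
Q = (1/n)·A·R^(2/3)·S^(1/2) = (1/0.013) × 9.599 × 1.137^(2/3) × 0.0022^(1/2) = 37.72 m³/s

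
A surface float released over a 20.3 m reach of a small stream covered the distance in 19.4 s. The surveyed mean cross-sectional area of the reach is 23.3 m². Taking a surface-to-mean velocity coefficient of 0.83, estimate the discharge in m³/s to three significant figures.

v_surface = L / t̄ = 20.3 / 19.4 = 1.046 m/s
v_mean = 0.83 × 1.046 = 0.8685 m/s
Q = A × v_mean = 23.3 × 0.8685 = 20.24 m³/s

20.2 m³/s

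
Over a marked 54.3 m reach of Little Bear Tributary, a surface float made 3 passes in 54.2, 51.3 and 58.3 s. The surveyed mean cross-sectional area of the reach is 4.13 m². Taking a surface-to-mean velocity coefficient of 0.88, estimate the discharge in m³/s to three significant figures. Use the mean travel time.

t̄ = (54.2 + 51.3 + 58.3) / 3 = 54.6 s
v_surface = L / t̄ = 54.3 / 54.6 = 0.9945 m/s
v_mean = 0.88 × 0.9945 = 0.8752 m/s
Q = A × v_mean = 4.13 × 0.8752 = 3.614 m³/s

3.61 m³/s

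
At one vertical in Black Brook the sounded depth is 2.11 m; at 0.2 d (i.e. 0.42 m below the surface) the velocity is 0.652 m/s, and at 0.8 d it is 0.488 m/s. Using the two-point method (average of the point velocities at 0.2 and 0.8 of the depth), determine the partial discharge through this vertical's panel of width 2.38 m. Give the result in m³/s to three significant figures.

2.86 m³/s

v̄ = (0.652 + 0.488) / 2 = 0.5700 m/s
q = v̄ × d × w = 0.5700 × 2.11 × 2.38 = 2.862 m³/s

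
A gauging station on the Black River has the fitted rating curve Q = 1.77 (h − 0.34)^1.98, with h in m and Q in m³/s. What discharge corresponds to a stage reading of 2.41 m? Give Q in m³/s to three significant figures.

Q = 1.77 × (2.41 − 0.34)^1.98 = 1.77 × 2.07^1.98 = 7.475 m³/s

7.47 m³/s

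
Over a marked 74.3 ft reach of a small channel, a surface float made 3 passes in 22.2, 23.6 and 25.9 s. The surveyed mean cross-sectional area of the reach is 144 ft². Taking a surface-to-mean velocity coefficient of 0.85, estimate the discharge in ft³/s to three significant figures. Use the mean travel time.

t̄ = (22.2 + 23.6 + 25.9) / 3 = 23.9 s
v_surface = L / t̄ = 74.3 / 23.9 = 3.109 ft/s
v_mean = 0.85 × 3.109 = 2.642 ft/s
Q = A × v_mean = 144 × 2.642 = 380.5 ft³/s

381 ft³/s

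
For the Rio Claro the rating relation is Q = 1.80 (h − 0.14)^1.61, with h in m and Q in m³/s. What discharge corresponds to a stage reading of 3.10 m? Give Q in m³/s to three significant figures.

Q = 1.80 × (3.10 − 0.14)^1.61 = 1.80 × 2.96^1.61 = 10.33 m³/s

10.3 m³/s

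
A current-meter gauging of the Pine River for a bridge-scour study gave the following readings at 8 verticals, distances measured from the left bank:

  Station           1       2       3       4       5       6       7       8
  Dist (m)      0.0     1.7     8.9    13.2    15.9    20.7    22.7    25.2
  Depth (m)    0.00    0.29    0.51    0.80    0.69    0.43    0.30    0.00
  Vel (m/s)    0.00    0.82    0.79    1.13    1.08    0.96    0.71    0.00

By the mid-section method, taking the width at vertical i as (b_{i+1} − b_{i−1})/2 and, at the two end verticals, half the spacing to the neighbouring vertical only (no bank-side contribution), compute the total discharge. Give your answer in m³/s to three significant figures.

11.2 m³/s

w_2 = (8.9 − 0.0)/2 = 4.45 m; q_2 = 0.82 × 0.29 × 4.45 = 1.058 m³/s
w_3 = (13.2 − 1.7)/2 = 5.75 m; q_3 = 0.79 × 0.51 × 5.75 = 2.317 m³/s
w_4 = (15.9 − 8.9)/2 = 3.5 m; q_4 = 1.13 × 0.80 × 3.5 = 3.164 m³/s
w_5 = (20.7 − 13.2)/2 = 3.75 m; q_5 = 1.08 × 0.69 × 3.75 = 2.795 m³/s
w_6 = (22.7 − 15.9)/2 = 3.4 m; q_6 = 0.96 × 0.43 × 3.4 = 1.404 m³/s
w_7 = (25.2 − 20.7)/2 = 2.25 m; q_7 = 0.71 × 0.30 × 2.25 = 0.4793 m³/s
Stations 1, 8 contribute zero (depth or velocity is 0).
Q = Σ qᵢ = 11.22 m³/s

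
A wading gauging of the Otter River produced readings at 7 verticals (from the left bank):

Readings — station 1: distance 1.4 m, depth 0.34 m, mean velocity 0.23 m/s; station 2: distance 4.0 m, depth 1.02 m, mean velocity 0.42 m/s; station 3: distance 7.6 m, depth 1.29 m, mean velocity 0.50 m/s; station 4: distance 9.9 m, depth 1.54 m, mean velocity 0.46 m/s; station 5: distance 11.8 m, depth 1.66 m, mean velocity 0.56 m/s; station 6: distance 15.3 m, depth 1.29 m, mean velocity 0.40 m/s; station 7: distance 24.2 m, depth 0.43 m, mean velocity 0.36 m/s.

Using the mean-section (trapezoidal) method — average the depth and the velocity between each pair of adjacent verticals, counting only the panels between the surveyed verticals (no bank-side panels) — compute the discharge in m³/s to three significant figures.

Panel 1-2: Δb = 2.6 m, d̄ = (0.34+1.02)/2 = 0.68, v̄ = (0.23+0.42)/2 = 0.325 → q = 2.6×0.68×0.325 = 0.5746 m³/s
Panel 2-3: Δb = 3.6 m, d̄ = (1.02+1.29)/2 = 1.155, v̄ = (0.42+0.50)/2 = 0.46 → q = 3.6×1.155×0.46 = 1.913 m³/s
Panel 3-4: Δb = 2.3 m, d̄ = (1.29+1.54)/2 = 1.415, v̄ = (0.50+0.46)/2 = 0.48 → q = 2.3×1.415×0.48 = 1.562 m³/s
Panel 4-5: Δb = 1.9 m, d̄ = (1.54+1.66)/2 = 1.6, v̄ = (0.46+0.56)/2 = 0.51 → q = 1.9×1.6×0.51 = 1.550 m³/s
Panel 5-6: Δb = 3.5 m, d̄ = (1.66+1.29)/2 = 1.475, v̄ = (0.56+0.40)/2 = 0.48 → q = 3.5×1.475×0.48 = 2.478 m³/s
Panel 6-7: Δb = 8.9 m, d̄ = (1.29+0.43)/2 = 0.86, v̄ = (0.40+0.36)/2 = 0.38 → q = 8.9×0.86×0.38 = 2.909 m³/s
Q = Σ q = 10.99 m³/s

11.0 m³/s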